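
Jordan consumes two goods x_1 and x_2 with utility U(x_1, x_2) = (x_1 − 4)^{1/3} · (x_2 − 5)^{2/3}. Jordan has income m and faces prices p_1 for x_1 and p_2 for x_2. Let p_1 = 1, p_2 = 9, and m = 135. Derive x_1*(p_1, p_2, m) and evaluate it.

Let x_1' = x_1−4, x_2' = x_2−5. MRS = (1/2)·x_2'/x_1' = p_1/p_2.
After buying the subsistence bundle (4, 5), a share 1/3 of the remaining income goes to x_1: x_1* = 4 + 1/3·(m − 4p_1 − 5p_2)/p_1.
Discretionary income = 135 − 4·1 − 5·9 = 86; x_1* = 4 + 1/3·86/1 = 32.6667.

x_1* = 32.6667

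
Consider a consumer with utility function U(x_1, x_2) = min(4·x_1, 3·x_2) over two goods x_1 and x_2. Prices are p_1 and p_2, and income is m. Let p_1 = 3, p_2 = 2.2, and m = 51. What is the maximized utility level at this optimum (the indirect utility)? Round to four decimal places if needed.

V = 34.382

Leontief preferences: the optimum is at the kink where x_1/3 = x_2/4, i.e. x_2 = (4/3)·x_1.
Budget: p_1·x_1 + p_2·(4/3)·x_1 = m, so (3·p_1 + 4·p_2)·x_1 = 3·m.
Demand: x_1*(p_1,p_2,m) = 3·m/(3·p_1 + 4·p_2), x_2* = 4·m/(3·p_1 + 4·p_2).
Here 3·3 + 4·2.2 = 17.8, giving x_1* = 8.5955 and x_2* = 11.4607.
Utility at the optimum: U(8.5955, 11.4607) = 34.382.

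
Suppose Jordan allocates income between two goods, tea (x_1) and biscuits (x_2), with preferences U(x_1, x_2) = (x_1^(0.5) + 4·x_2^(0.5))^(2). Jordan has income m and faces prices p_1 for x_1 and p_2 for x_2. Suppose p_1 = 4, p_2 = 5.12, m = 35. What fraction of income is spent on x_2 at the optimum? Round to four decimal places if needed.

From the CES first-order condition, (1/4)·(x_2/x_1)^(0.5) = p_1/p_2.
Solve for the ratio: x_2/x_1 = [4·p_1/p_2]^(2).
Substitute x_2 = (x_2/x_1)·x_1 into the budget: x_1* = m/(p_1 + p_2·(x_2/x_1)).
Numerically x_2/x_1 = 9.765625, so x_1* = 35/(4 + 5.12·9.765625) = 0.6481 and x_2* = 9.765625·0.6481 = 6.3296.
Expenditure on x_2: 5.12·6.3296 = 32.4074; share = 0.9259.

share on x_2 = 0.9259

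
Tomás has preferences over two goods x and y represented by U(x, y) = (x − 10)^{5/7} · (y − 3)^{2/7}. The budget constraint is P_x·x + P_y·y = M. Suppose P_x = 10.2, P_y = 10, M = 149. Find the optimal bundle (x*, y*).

x* = 11.1905, y* = 3.4857

Let x' = x−10, y' = y−3. MRS = (5/2)·y'/x' = P_x/P_y.
After buying the subsistence bundle (10, 3), a share 5/7 of the remaining income goes to x: x* = 10 + 5/7·(M − 10P_x − 3P_y)/P_x.
Discretionary income = 149 − 10·10.2 − 3·10 = 17; x* = 10 + 5/7·17/10.2 = 11.1905; y* = 3 + 2/7·17/10 = 3.4857.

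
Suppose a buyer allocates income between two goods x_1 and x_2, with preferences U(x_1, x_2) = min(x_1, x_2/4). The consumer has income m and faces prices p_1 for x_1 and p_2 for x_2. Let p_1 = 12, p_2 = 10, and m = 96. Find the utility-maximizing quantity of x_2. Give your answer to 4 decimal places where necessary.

Leontief preferences: the optimum is at the kink where x_1/1 = x_2/4, i.e. x_2 = 4·x_1.
Budget: p_1·x_1 + p_2·4·x_1 = m, so (p_1 + 4·p_2)·x_1 = m.
Demand: x_1*(p_1,p_2,m) = m/(p_1 + 4·p_2), x_2* = 4·m/(p_1 + 4·p_2).
Here 12 + 4·10 = 52, giving x_2* = 7.3846.

x_2* = 7.3846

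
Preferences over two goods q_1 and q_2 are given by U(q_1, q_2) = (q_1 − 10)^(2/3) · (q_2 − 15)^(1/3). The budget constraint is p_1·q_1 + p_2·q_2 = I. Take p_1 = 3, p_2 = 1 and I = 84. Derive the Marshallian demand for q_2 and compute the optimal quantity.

q_2* = 28

MRS = 2·(q_2−15)/(q_1−10). Tangency with p_1/p_2 gives q_2−15 = (1/2)·(p_1/p_2)·(q_1−10).
After buying the subsistence bundle (10, 15), a share 2/3 of the remaining income goes to q_1: q_1* = 10 + 2/3·(I − 10p_1 − 15p_2)/p_1.
Discretionary income = 84 − 10·3 − 15·1 = 39; q_2* = 15 + 1/3·39/1 = 28.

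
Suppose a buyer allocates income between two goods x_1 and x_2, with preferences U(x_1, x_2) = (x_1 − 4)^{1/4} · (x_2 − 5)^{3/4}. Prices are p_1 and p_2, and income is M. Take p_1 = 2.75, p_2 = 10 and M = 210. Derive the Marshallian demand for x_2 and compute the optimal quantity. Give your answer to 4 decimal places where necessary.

x_2* = 16.175

MRS = (1/3)·(x_2−5)/(x_1−4). Tangency with p_1/p_2 gives x_2−5 = 3·(p_1/p_2)·(x_1−4).
After buying the subsistence bundle (4, 5), a share 0.25 of the remaining income goes to x_1: x_1* = 4 + 0.25·(M − 4p_1 − 5p_2)/p_1.
Discretionary income = 210 − 4·2.75 − 5·10 = 149; x_2* = 5 + 0.75·149/10 = 16.175.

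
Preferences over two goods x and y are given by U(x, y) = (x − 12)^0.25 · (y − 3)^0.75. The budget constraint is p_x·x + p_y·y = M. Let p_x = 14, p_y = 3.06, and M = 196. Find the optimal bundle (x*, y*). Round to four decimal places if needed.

x* = 12.3361, y* = 7.6127

After buying the subsistence bundle (12, 3), a share 0.25 of the remaining income goes to x: x* = 12 + 0.25·(M − 12p_x − 3p_y)/p_x.
Discretionary income = 196 − 12·14 − 3·3.06 = 18.82; x* = 12 + 0.25·18.82/14 = 12.3361; y* = 3 + 0.75·18.82/3.06 = 7.6127.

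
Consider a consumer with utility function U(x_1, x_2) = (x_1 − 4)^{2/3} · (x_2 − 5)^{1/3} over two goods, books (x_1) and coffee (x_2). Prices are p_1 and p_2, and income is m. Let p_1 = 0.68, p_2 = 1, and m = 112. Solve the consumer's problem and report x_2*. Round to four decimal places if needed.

x_2* = 39.76

Discretionary income = 112 − 4·0.68 − 5·1 = 104.28; x_2* = 5 + 1/3·104.28/1 = 39.76.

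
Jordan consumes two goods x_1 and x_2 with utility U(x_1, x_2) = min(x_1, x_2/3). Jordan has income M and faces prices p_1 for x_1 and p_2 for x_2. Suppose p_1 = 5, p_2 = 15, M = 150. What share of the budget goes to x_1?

share on x_1 = 0.1

Leontief preferences: the optimum is at the kink where x_1/1 = x_2/3, i.e. x_2 = 3·x_1.
Budget: p_1·x_1 + p_2·3·x_1 = M, so (p_1 + 3·p_2)·x_1 = M.
Demand: x_1*(p_1,p_2,M) = M/(p_1 + 3·p_2), x_2* = 3·M/(p_1 + 3·p_2).
Here 5 + 3·15 = 50, giving x_1* = 3 and x_2* = 9.
Expenditure on x_1: 5·3 = 15; share = 0.1.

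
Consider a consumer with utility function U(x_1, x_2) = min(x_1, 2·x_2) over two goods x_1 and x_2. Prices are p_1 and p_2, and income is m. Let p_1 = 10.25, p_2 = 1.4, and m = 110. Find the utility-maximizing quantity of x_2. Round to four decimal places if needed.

Demand: x_1*(p_1,p_2,m) = 2·m/(2·p_1 + p_2), x_2* = m/(2·p_1 + p_2).
Here 2·10.25 + 1.4 = 21.9, giving x_2* = 5.0228.

x_2* = 5.0228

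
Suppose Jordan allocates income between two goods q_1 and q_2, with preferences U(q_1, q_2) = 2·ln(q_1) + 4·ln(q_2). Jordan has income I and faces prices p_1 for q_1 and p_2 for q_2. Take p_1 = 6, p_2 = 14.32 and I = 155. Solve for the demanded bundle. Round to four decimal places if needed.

At p_1=6, p_2=14.32, I=155: q_1* = 1/3·155/6 = 8.6111, q_2* = 7.216.

q_1* = 8.6111, q_2* = 7.216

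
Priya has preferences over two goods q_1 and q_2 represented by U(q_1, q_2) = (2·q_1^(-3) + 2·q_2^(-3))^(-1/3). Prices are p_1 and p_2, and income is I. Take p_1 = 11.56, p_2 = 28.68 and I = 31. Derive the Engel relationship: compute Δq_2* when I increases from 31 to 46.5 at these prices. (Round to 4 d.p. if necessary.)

MRS = MU_q_1/MU_q_2 = (q_2/q_1)^(4). Set equal to p_1/p_2.
Hence q_2/q_1 = (p_1/p_2)^(1/(4)), i.e. raised to the 0.25 power.
Substitute q_2 = (q_2/q_1)·q_1 into the budget: q_1* = I/(p_1 + p_2·(q_2/q_1)).
Numerically q_2/q_1 = 0.796791, so q_1* = 31/(11.56 + 28.68·0.796791) = 0.9008 and q_2* = 0.796791·0.9008 = 0.7178.
At I' = 46.5: q_2* = 1.0767. Change: 1.0767 − 0.7178 = 0.3589.

Δq_2* = 0.3589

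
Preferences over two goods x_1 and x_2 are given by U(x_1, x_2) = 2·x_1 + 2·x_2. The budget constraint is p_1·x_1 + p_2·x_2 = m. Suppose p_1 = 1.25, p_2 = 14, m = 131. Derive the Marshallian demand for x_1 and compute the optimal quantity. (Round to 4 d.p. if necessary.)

Linear utility — the consumer picks whichever good has higher MU/price: 2/1.25 = 1.6 vs 2/14 = 0.1429.
x_1 gives more utility per dollar, so spend all income on x_1: x_1* = m/p_1, x_2* = 0.
Numerically: x_1* = 104.8, x_2* = 0.

x_1* = 104.8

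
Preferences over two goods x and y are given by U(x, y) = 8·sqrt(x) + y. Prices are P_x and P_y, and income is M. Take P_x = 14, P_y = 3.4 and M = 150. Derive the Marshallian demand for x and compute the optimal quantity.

Plugging in: x* = (4·3.4/14)² = 0.9437.

x* = 0.9437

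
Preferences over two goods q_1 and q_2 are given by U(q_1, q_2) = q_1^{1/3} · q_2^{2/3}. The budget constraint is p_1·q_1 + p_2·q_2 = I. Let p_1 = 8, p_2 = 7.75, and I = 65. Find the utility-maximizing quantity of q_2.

Demand: q_1*(p_1,p_2,I) = 1/3·I/p_1 and q_2* = 2/3·I/p_2.
At p_1=8, p_2=7.75, I=65: q_2* = 2/3·65/7.75 = 5.5914.

q_2* = 5.5914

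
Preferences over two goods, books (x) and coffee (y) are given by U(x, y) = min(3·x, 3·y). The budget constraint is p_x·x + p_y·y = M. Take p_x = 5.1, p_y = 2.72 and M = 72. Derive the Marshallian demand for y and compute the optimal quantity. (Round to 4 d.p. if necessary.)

y* = 9.2072

Demand: x*(p_x,p_y,M) = 3·M/(3·p_x + 3·p_y), y* = 3·M/(3·p_x + 3·p_y).
Here 3·5.1 + 3·2.72 = 23.46, giving y* = 9.2072.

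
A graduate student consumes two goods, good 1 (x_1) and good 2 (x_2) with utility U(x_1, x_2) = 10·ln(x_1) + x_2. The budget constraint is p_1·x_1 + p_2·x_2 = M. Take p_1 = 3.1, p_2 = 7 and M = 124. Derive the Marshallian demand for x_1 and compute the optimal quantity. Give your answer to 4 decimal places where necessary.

x_1* = 22.5806

MU_x_1 = 10/x_1, MU_x_2 = 1. Tangency: 10/x_1 = p_1/p_2.
So x_1*(p_1,p_2) = 10·p_2/p_1, independent of income; and x_2* = (M − 10·p_2)/p_2.
At the given prices: x_1* = 10·7/3.1 = 22.5806.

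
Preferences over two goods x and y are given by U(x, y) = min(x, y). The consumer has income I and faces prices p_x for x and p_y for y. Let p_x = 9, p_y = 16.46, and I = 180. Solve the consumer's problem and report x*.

x* = 7.0699

Leontief preferences: the optimum is at the kink where x/1 = y/1, i.e. y = x.
Budget: p_x·x + p_y·x = I, so (p_x + p_y)·x = I.
Demand: x*(p_x,p_y,I) = I/(p_x + p_y), y* = I/(p_x + p_y).
Here 9 + 16.46 = 25.46, giving x* = 7.0699.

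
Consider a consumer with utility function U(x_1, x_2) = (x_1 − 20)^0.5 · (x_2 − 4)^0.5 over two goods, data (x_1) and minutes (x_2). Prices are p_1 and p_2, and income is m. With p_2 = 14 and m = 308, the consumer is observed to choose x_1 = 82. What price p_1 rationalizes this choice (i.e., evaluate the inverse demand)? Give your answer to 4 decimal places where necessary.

p_1 = 1.75

Let x_1' = x_1−20, x_2' = x_2−4. MRS = x_2'/x_1' = p_1/p_2.
After buying the subsistence bundle (20, 4), a share 0.5 of the remaining income goes to x_1: x_1* = 20 + 0.5·(m − 20p_1 − 4p_2)/p_1.
Set x_1* = 82 in the demand function and solve for p_1: p_1 = 1.75.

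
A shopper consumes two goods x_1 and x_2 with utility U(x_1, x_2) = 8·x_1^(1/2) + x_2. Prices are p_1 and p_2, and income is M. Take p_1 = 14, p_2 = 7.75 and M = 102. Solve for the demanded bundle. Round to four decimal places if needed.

Set MRS = p_1/p_2: 4·x_1^(−1/2) = p_1/p_2.
Solve: √x_1 = 4·p_2/p_1, so x_1*(p_1,p_2) = (4·p_2/p_1)², and x_2* = (M − p_1·x_1*)/p_2.
Plugging in: x_1* = (4·7.75/14)² = 4.9031, x_2* = 4.3041.

x_1* = 4.9031, x_2* = 4.3041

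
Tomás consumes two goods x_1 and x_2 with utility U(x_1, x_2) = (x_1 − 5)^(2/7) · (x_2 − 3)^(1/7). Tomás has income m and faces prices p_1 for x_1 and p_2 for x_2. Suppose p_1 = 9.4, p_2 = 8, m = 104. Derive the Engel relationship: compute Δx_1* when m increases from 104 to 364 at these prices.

Δx_1* = 18.4397

This is Cobb-Douglas in (x_1−5, x_2−3): tangency gives 2/7·p_2·(x_2−3) = 1/7·p_1·(x_1−5).
Substituting into the budget: x_1* = 5 + 2/3·(m − 5·p_1 − 3·p_2)/p_1, and x_2* = 3 + 1/3·(…)/p_2.
Discretionary income = 104 − 5·9.4 − 3·8 = 33; x_1* = 5 + 2/3·33/9.4 = 7.3404.
At m' = 364: x_1* = 25.7801. Change: 25.7801 − 7.3404 = 18.4397.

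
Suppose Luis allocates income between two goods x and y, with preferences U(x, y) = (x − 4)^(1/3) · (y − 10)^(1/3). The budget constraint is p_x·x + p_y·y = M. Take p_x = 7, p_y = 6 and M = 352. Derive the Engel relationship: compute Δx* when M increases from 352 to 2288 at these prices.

Δx* = 138.2857

MRS = (y−10)/(x−4). Tangency with p_x/p_y gives y−10 = (p_x/p_y)·(x−4).
Substituting into the budget: x* = 4 + 0.5·(M − 4·p_x − 10·p_y)/p_x, and y* = 10 + 0.5·(…)/p_y.
Discretionary income = 352 − 4·7 − 10·6 = 264; x* = 4 + 0.5·264/7 = 22.8571.
At M' = 2288: x* = 161.1429. Change: 161.1429 − 22.8571 = 138.2857.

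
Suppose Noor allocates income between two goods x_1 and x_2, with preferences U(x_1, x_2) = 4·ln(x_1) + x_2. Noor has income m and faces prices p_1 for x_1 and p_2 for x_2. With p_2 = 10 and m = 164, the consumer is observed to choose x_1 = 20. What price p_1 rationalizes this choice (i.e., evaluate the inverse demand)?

MU_x_1 = 4/x_1, MU_x_2 = 1. Tangency: 4/x_1 = p_1/p_2.
So x_1*(p_1,p_2) = 4·p_2/p_1, independent of income; and x_2* = (m − 4·p_2)/p_2.
Set x_1* = 20 in the demand function and solve for p_1: p_1 = 2.

p_1 = 2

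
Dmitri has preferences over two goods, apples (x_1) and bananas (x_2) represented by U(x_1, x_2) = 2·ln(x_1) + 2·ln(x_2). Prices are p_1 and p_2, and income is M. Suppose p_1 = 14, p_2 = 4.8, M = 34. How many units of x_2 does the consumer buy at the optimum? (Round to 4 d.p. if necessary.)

x_2* = 3.5417

MU_x_1/MU_x_2 = (2·x_2)/(2·x_1); tangency sets this equal to p_1/p_2.
Rearranging, p_2·x_2 = p_1·x_1. Substituting into the budget gives p_1·x_1·(1 + 1) = M.
Demand: x_1*(p_1,p_2,M) = 0.5·M/p_1 and x_2* = 0.5·M/p_2.
At p_1=14, p_2=4.8, M=34: x_2* = 0.5·34/4.8 = 3.5417.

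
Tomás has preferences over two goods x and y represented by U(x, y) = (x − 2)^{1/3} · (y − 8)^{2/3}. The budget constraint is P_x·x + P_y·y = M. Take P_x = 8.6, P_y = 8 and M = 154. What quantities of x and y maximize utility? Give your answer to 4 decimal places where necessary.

Let x' = x−2, y' = y−8. MRS = (1/2)·y'/x' = P_x/P_y.
After buying the subsistence bundle (2, 8), a share 1/3 of the remaining income goes to x: x* = 2 + 1/3·(M − 2P_x − 8P_y)/P_x.
Discretionary income = 154 − 2·8.6 − 8·8 = 72.8; x* = 2 + 1/3·72.8/8.6 = 4.8217; y* = 8 + 2/3·72.8/8 = 14.0667.

x* = 4.8217, y* = 14.0667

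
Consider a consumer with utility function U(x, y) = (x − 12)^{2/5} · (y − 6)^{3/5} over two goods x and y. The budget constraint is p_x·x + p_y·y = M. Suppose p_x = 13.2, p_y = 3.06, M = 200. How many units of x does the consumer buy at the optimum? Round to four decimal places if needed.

Substituting into the budget: x* = 12 + 0.4·(M − 12·p_x − 6·p_y)/p_x, and y* = 6 + 0.6·(…)/p_y.
Discretionary income = 200 − 12·13.2 − 6·3.06 = 23.24; x* = 12 + 0.4·23.24/13.2 = 12.7042.

x* = 12.7042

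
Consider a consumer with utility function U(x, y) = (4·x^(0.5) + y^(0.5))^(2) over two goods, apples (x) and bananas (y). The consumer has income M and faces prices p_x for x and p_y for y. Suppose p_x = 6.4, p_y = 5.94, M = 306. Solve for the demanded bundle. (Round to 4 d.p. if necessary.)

Substitute y = (y/x)·x into the budget: x* = M/(p_x + p_y·(y/x)).
Numerically y/x = 0.072555, so x* = 306/(6.4 + 5.94·0.072555) = 44.7959 and y* = 0.072555·44.7959 = 3.2502.

x* = 44.7959, y* = 3.2502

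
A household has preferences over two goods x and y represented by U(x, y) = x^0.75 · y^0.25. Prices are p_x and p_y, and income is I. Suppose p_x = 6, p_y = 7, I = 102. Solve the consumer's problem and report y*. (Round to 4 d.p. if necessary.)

y* = 3.6429

The MRS is 3·y/x. Set MRS = p_x/p_y.
Rearranging, p_y·y = (1/3)·p_x·x. Substituting into the budget gives p_x·x·(1 + (1/3)) = I.
Demand: x*(p_x,p_y,I) = 0.75·I/p_x and y* = 0.25·I/p_y.
At p_x=6, p_y=7, I=102: y* = 0.25·102/7 = 3.6429.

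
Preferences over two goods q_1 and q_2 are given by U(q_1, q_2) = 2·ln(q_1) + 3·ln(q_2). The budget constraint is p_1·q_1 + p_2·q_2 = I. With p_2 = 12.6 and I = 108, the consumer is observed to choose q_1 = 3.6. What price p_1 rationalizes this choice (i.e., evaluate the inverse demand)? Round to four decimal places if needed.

p_1 = 12

Tangency: MRS = (2/3)·q_2/q_1 = p_1/p_2.
So 2·p_2·q_2 = 3·p_1·q_1; combined with the budget, a share 0.4 of income goes to q_1.
Demand: q_1*(p_1,p_2,I) = 0.4·I/p_1 and q_2* = 0.6·I/p_2.
Set q_1* = 3.6 in the demand function and solve for p_1: p_1 = 12.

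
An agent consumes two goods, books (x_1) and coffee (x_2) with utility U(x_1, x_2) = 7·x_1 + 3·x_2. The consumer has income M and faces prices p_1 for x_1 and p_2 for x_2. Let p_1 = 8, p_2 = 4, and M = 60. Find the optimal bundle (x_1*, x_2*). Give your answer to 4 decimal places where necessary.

Perfect substitutes: compare marginal utility per dollar. 7/p_1 vs 3/p_2 → 0.875 vs 0.75.
x_1 gives more utility per dollar, so spend all income on x_1: x_1* = M/p_1, x_2* = 0.
Numerically: x_1* = 7.5, x_2* = 0.

x_1* = 7.5, x_2* = 0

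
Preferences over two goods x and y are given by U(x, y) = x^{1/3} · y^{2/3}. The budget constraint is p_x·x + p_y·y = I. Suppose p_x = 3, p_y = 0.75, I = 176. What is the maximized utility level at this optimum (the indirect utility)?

Tangency: MRS = (1/2)·y/x = p_x/p_y.
Rearranging, p_y·y = 2·p_x·x. Substituting into the budget gives p_x·x·(1 + 2) = I.
Demand: x*(p_x,p_y,I) = 1/3·I/p_x and y* = 2/3·I/p_y.
At p_x=3, p_y=0.75, I=176: x* = 1/3·176/3 = 19.5556, y* = 156.4444.
Utility at the optimum: U(19.5556, 156.4444) = 78.2222.

V = 78.2222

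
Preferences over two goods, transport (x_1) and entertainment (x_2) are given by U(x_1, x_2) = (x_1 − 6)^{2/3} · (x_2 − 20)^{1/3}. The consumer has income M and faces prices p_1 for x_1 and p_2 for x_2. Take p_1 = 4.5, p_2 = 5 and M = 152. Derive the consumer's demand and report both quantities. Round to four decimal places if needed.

Discretionary income = 152 − 6·4.5 − 20·5 = 25; x_1* = 6 + 2/3·25/4.5 = 9.7037; x_2* = 20 + 1/3·25/5 = 21.6667.

x_1* = 9.7037, x_2* = 21.6667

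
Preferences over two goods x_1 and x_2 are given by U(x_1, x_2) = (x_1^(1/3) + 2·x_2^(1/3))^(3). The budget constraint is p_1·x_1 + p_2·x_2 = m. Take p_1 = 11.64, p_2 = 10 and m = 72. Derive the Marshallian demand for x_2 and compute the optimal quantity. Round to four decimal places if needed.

x_2* = 5.4229

MU_x_1 ∝ x_1^(-2/3), MU_x_2 ∝ 2·x_2^(-2/3), so MRS = (1/2)·(x_2/x_1)^(2/3) = p_1/p_2.
Hence x_2/x_1 = (2·p_1/p_2)^(1/(2/3)), i.e. raised to the 1.5 power.
With the ratio pinned down, the budget gives x_1* = m/(p_1 + p_2·(x_2/x_1)) and x_2* = (x_2/x_1)·x_1*.
Numerically x_2/x_1 = 3.552012, so x_1* = 72/(11.64 + 10·3.552012) = 1.5267 and x_2* = 3.552012·1.5267 = 5.4229.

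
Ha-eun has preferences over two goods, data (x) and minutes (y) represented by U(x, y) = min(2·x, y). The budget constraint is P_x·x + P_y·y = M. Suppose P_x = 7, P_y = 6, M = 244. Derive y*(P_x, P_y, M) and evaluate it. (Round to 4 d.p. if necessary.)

With perfect complements, no substitution: consume in ratio x:y = 1:2.
Budget: P_x·x + P_y·2·x = M, so (P_x + 2·P_y)·x = M.
Demand: x*(P_x,P_y,M) = M/(P_x + 2·P_y), y* = 2·M/(P_x + 2·P_y).
Here 7 + 2·6 = 19, giving y* = 25.6842.

y* = 25.6842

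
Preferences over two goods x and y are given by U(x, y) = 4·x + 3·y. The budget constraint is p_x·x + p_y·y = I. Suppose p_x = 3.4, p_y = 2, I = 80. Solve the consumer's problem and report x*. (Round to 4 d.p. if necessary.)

y gives more utility per dollar, so spend all income on y: y* = I/p_y, x* = 0.
Numerically: x* = 0, y* = 40.

x* = 0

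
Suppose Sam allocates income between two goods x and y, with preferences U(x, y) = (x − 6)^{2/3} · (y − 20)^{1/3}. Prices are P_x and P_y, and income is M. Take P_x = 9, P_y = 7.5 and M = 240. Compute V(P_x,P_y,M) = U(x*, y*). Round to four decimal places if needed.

This is Cobb-Douglas in (x−6, y−20): tangency gives 2/3·P_y·(y−20) = 1/3·P_x·(x−6).
After buying the subsistence bundle (6, 20), a share 2/3 of the remaining income goes to x: x* = 6 + 2/3·(M − 6P_x − 20P_y)/P_x.
Discretionary income = 240 − 6·9 − 20·7.5 = 36; x* = 6 + 2/3·36/9 = 8.6667; y* = 20 + 1/3·36/7.5 = 21.6.
Utility at the optimum: U(8.6667, 21.6) = 2.2492.

V = 2.2492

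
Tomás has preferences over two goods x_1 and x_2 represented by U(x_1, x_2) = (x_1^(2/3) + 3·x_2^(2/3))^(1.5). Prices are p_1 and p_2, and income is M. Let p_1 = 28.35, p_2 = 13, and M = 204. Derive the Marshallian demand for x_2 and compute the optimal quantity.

MRS = MU_x_1/MU_x_2 = (1/3)·(x_2/x_1)^(1/3). Set equal to p_1/p_2.
Solve for the ratio: x_2/x_1 = [3·p_1/p_2]^(3).
Substitute x_2 = (x_2/x_1)·x_1 into the budget: x_1* = M/(p_1 + p_2·(x_2/x_1)).
Numerically x_2/x_1 = 280.02248, so x_1* = 204/(28.35 + 13·280.02248) = 0.0556 and x_2* = 280.02248·0.0556 = 15.571.

x_2* = 15.571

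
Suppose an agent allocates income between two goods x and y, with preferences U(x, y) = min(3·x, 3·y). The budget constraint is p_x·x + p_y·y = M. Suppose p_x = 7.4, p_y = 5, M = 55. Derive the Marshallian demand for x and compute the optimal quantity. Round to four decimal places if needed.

x* = 4.4355

Demand: x*(p_x,p_y,M) = 3·M/(3·p_x + 3·p_y), y* = 3·M/(3·p_x + 3·p_y).
Here 3·7.4 + 3·5 = 37.2, giving x* = 4.4355.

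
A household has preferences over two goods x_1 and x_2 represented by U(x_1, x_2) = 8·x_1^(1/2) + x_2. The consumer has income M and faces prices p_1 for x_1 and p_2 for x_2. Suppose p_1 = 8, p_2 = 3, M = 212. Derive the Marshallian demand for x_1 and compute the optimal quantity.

Solve: √x_1 = 4·p_2/p_1, so x_1*(p_1,p_2) = (4·p_2/p_1)², and x_2* = (M − p_1·x_1*)/p_2.
Plugging in: x_1* = (4·3/8)² = 2.25.

x_1* = 2.25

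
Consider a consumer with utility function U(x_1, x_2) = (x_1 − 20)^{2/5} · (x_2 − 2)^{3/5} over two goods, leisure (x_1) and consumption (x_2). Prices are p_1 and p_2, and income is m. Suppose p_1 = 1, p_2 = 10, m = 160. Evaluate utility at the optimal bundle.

This is Cobb-Douglas in (x_1−20, x_2−2): tangency gives 0.4·p_2·(x_2−2) = 0.6·p_1·(x_1−20).
Substituting into the budget: x_1* = 20 + 0.4·(m − 20·p_1 − 2·p_2)/p_1, and x_2* = 2 + 0.6·(…)/p_2.
Discretionary income = 160 − 20·1 − 2·10 = 120; x_1* = 20 + 0.4·120/1 = 68; x_2* = 2 + 0.6·120/10 = 9.2.
Utility at the optimum: U(68, 9.2) = 15.3779.

V = 15.3779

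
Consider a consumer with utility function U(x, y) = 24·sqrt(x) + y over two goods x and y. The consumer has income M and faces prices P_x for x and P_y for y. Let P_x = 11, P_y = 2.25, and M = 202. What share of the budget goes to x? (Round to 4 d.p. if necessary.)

share on x = 0.3281

MU_x = 12/√x, MU_y = 1. Tangency: 12/√x = P_x/P_y.
Thus x* = (12·P_y/P_x)² — independent of M — with the rest of income spent on y.
Plugging in: x* = (12·2.25/11)² = 6.0248, y* = 60.3232.
Expenditure on x: 11·6.0248 = 66.2727; share = 0.3281.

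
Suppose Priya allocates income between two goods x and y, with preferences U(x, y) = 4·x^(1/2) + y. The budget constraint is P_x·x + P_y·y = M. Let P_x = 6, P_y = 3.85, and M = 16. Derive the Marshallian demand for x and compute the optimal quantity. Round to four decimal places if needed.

Utility is quasi-linear in y; the FOC for x is 2/√x = P_x/P_y.
Solve: √x = 2·P_y/P_x, so x*(P_x,P_y) = (2·P_y/P_x)², and y* = (M − P_x·x*)/P_y.
Plugging in: x* = (2·3.85/6)² = 1.6469.

x* = 1.6469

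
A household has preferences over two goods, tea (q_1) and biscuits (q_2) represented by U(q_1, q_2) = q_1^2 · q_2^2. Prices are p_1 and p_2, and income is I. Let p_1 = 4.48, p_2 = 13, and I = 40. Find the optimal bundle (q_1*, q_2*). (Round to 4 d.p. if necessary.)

Tangency: MRS = q_2/q_1 = p_1/p_2.
Rearranging, p_2·q_2 = p_1·q_1. Substituting into the budget gives p_1·q_1·(1 + 1) = I.
Demand: q_1*(p_1,p_2,I) = 0.5·I/p_1 and q_2* = 0.5·I/p_2.
At p_1=4.48, p_2=13, I=40: q_1* = 0.5·40/4.48 = 4.4643, q_2* = 1.5385.

q_1* = 4.4643, q_2* = 1.5385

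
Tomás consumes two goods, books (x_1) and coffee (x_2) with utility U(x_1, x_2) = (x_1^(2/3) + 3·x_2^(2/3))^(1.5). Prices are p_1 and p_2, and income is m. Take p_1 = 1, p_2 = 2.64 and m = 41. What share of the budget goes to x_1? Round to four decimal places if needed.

share on x_1 = 0.2052

MRS = MU_x_1/MU_x_2 = (1/3)·(x_2/x_1)^(1/3). Set equal to p_1/p_2.
Solve for the ratio: x_2/x_1 = [3·p_1/p_2]^(3).
Substitute x_2 = (x_2/x_1)·x_1 into the budget: x_1* = m/(p_1 + p_2·(x_2/x_1)).
Numerically x_2/x_1 = 1.467412, so x_1* = 41/(1 + 2.64·1.467412) = 8.412 and x_2* = 1.467412·8.412 = 12.3439.
Expenditure on x_1: 1·8.412 = 8.412; share = 0.2052.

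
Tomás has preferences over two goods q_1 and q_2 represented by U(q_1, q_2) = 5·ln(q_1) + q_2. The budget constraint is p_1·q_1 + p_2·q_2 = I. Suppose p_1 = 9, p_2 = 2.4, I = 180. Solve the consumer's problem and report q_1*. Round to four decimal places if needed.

Set MRS = p_1/p_2: (5/q_1)/1 = p_1/p_2.
So q_1*(p_1,p_2) = 5·p_2/p_1, independent of income; and q_2* = (I − 5·p_2)/p_2.
At the given prices: q_1* = 5·2.4/9 = 1.3333.

q_1* = 1.3333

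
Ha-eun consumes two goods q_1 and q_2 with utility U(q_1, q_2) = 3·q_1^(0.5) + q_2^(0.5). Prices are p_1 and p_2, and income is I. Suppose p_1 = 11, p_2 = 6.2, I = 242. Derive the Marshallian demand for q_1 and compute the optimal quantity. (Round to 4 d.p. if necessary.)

Numerically q_2/q_1 = 0.349751, so q_1* = 242/(11 + 6.2·0.349751) = 18.3772.

q_1* = 18.3772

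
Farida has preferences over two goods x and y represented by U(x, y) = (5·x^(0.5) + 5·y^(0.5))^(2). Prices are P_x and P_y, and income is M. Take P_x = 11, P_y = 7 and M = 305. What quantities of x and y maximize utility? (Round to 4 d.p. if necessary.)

x* = 10.7828, y* = 26.627

MRS = MU_x/MU_y = (y/x)^(0.5). Set equal to P_x/P_y.
Solve for the ratio: y/x = [P_x/P_y]^(2).
With the ratio pinned down, the budget gives x* = M/(P_x + P_y·(y/x)) and y* = (y/x)·x*.
Numerically y/x = 2.469388, so x* = 305/(11 + 7·2.469388) = 10.7828 and y* = 2.469388·10.7828 = 26.627.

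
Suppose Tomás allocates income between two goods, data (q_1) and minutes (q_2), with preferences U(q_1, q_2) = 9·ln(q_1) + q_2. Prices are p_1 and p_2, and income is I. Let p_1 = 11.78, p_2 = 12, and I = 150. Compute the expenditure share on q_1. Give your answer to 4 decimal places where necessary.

At the given prices: q_1* = 9·12/11.78 = 9.1681, and q_2* = 3.5.
Expenditure on q_1: 11.78·9.1681 = 108; share = 0.72.

share on q_1 = 0.72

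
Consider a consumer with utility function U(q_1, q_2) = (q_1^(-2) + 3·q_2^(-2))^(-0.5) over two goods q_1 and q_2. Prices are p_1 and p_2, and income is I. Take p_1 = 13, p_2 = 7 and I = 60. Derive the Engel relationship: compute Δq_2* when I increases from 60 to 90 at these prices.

MRS = MU_q_1/MU_q_2 = (1/3)·(q_2/q_1)^(3). Set equal to p_1/p_2.
Hence q_2/q_1 = (3·p_1/p_2)^(1/(3)), i.e. raised to the 1/3 power.
With the ratio pinned down, the budget gives q_1* = I/(p_1 + p_2·(q_2/q_1)) and q_2* = (q_2/q_1)·q_1*.
Numerically q_2/q_1 = 1.772783, so q_1* = 60/(13 + 7·1.772783) = 2.3613 and q_2* = 1.772783·2.3613 = 4.1861.
At I' = 90: q_2* = 6.2792. Change: 6.2792 − 4.1861 = 2.0931.

Δq_2* = 2.0931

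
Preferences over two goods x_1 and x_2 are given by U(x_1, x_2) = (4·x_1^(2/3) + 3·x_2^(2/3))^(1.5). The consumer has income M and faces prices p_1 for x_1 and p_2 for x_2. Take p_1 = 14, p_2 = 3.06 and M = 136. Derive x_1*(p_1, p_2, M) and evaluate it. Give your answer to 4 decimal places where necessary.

From the CES first-order condition, (4/3)·(x_2/x_1)^(1/3) = p_1/p_2.
Solve for the ratio: x_2/x_1 = [(3/4)·p_1/p_2]^(3).
Substitute x_2 = (x_2/x_1)·x_1 into the budget: x_1* = M/(p_1 + p_2·(x_2/x_1)).
Numerically x_2/x_1 = 40.40207, so x_1* = 136/(14 + 3.06·40.40207) = 0.9882.

x_1* = 0.9882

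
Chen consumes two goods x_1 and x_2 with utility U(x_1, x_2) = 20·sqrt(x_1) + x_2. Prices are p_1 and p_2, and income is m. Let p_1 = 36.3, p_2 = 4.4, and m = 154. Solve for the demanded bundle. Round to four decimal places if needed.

x_1* = 1.4692, x_2* = 22.8788

MU_x_1 = 10/√x_1, MU_x_2 = 1. Tangency: 10/√x_1 = p_1/p_2.
Thus x_1* = (10·p_2/p_1)² — independent of m — with the rest of income spent on x_2.
Plugging in: x_1* = (10·4.4/36.3)² = 1.4692, x_2* = 22.8788.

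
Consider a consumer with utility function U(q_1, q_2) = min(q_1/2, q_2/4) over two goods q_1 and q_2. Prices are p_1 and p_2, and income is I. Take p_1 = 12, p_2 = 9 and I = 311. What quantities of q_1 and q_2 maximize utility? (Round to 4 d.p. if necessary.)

q_1* = 10.3667, q_2* = 20.7333

With perfect complements, no substitution: consume in ratio q_1:q_2 = 2:4.
Budget: p_1·q_1 + p_2·2·q_1 = I, so (2·p_1 + 4·p_2)·q_1 = 2·I.
Demand: q_1*(p_1,p_2,I) = 2·I/(2·p_1 + 4·p_2), q_2* = 4·I/(2·p_1 + 4·p_2).
Here 2·12 + 4·9 = 60, giving q_1* = 10.3667 and q_2* = 20.7333.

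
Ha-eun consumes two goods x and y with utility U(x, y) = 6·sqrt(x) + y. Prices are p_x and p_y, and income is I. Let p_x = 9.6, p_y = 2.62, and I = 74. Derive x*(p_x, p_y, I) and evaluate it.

MU_x = 3/√x, MU_y = 1. Tangency: 3/√x = p_x/p_y.
Solve: √x = 3·p_y/p_x, so x*(p_x,p_y) = (3·p_y/p_x)², and y* = (I − p_x·x*)/p_y.
Plugging in: x* = (3·2.62/9.6)² = 0.6704.

x* = 0.6704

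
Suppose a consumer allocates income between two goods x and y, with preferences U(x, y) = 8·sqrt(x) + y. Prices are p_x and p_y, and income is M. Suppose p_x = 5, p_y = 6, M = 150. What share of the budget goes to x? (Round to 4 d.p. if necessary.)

Set MRS = p_x/p_y: 4·x^(−1/2) = p_x/p_y.
Thus x* = (4·p_y/p_x)² — independent of M — with the rest of income spent on y.
Plugging in: x* = (4·6/5)² = 23.04, y* = 5.8.
Expenditure on x: 5·23.04 = 115.2; share = 0.768.

share on x = 0.768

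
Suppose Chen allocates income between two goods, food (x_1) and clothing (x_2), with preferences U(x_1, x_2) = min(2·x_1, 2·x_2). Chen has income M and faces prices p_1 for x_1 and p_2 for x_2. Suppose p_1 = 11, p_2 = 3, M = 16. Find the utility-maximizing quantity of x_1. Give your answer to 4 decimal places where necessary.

Leontief preferences: the optimum is at the kink where x_1/2 = x_2/2, i.e. x_2 = x_1.
Budget: p_1·x_1 + p_2·x_1 = M, so (2·p_1 + 2·p_2)·x_1 = 2·M.
Demand: x_1*(p_1,p_2,M) = 2·M/(2·p_1 + 2·p_2), x_2* = 2·M/(2·p_1 + 2·p_2).
Here 2·11 + 2·3 = 28, giving x_1* = 1.1429.

x_1* = 1.1429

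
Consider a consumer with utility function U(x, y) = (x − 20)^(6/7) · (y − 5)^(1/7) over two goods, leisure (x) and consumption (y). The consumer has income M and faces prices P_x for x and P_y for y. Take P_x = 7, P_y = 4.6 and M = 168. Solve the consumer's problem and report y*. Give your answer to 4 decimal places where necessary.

Let x' = x−20, y' = y−5. MRS = 6·y'/x' = P_x/P_y.
Substituting into the budget: x* = 20 + 6/7·(M − 20·P_x − 5·P_y)/P_x, and y* = 5 + 1/7·(…)/P_y.
Discretionary income = 168 − 20·7 − 5·4.6 = 5; y* = 5 + 1/7·5/4.6 = 5.1553.

y* = 5.1553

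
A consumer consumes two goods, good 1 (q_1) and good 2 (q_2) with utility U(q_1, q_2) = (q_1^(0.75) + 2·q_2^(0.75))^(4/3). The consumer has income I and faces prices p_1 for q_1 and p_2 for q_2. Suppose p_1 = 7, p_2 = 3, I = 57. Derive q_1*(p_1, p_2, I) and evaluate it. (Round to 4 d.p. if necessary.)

Numerically q_2/q_1 = 474.271605, so q_1* = 57/(7 + 3·474.271605) = 0.0399.

q_1* = 0.0399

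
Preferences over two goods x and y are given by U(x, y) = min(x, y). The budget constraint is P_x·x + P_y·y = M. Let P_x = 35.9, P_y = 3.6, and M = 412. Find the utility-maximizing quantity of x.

x* = 10.4304

With perfect complements, no substitution: consume in ratio x:y = 1:1.
Budget: P_x·x + P_y·x = M, so (P_x + P_y)·x = M.
Demand: x*(P_x,P_y,M) = M/(P_x + P_y), y* = M/(P_x + P_y).
Here 35.9 + 3.6 = 39.5, giving x* = 10.4304.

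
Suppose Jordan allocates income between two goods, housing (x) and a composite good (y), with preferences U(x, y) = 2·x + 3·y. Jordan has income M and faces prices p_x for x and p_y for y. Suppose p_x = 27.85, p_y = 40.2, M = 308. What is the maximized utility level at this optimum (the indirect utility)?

Perfect substitutes: compare marginal utility per dollar. 2/p_x vs 3/p_y → 0.0718 vs 0.0746.
y gives more utility per dollar, so spend all income on y: y* = M/p_y, x* = 0.
Numerically: x* = 0, y* = 7.6617.
Utility at the optimum: U(0, 7.6617) = 22.9851.

V = 22.9851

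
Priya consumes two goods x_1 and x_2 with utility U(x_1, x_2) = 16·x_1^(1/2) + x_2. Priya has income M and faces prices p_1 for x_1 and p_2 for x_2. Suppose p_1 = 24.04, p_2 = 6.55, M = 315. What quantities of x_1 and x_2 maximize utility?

x_1* = 4.7511, x_2* = 30.654

Thus x_1* = (8·p_2/p_1)² — independent of M — with the rest of income spent on x_2.
Plugging in: x_1* = (8·6.55/24.04)² = 4.7511, x_2* = 30.654.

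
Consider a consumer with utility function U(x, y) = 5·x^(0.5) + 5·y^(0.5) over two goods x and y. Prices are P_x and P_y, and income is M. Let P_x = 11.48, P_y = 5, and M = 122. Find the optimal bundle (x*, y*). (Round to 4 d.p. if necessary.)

x* = 3.2243, y* = 16.9971

MRS = MU_x/MU_y = (y/x)^(0.5). Set equal to P_x/P_y.
Solve for the ratio: y/x = [P_x/P_y]^(2).
Substitute y = (y/x)·x into the budget: x* = M/(P_x + P_y·(y/x)).
Numerically y/x = 5.271616, so x* = 122/(11.48 + 5·5.271616) = 3.2243 and y* = 5.271616·3.2243 = 16.9971.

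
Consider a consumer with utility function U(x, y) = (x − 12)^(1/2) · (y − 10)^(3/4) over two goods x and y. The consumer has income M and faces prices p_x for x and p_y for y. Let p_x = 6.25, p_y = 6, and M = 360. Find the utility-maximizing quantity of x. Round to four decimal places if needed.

x* = 26.4

Let x' = x−12, y' = y−10. MRS = (2/3)·y'/x' = p_x/p_y.
Substituting into the budget: x* = 12 + 0.4·(M − 12·p_x − 10·p_y)/p_x, and y* = 10 + 0.6·(…)/p_y.
Discretionary income = 360 − 12·6.25 − 10·6 = 225; x* = 12 + 0.4·225/6.25 = 26.4.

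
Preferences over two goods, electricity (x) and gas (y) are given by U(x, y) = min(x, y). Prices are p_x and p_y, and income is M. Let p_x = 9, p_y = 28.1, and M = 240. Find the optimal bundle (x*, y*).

x* = 6.469, y* = 6.469

Demand: x*(p_x,p_y,M) = M/(p_x + p_y), y* = M/(p_x + p_y).
Here 9 + 28.1 = 37.1, giving x* = 6.469 and y* = 6.469.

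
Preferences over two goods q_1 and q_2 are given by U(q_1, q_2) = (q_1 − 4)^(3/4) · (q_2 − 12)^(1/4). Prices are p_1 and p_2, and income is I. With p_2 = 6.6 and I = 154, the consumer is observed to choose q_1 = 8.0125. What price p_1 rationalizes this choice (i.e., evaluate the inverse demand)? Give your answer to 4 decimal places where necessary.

p_1 = 8

MRS = 3·(q_2−12)/(q_1−4). Tangency with p_1/p_2 gives q_2−12 = (1/3)·(p_1/p_2)·(q_1−4).
After buying the subsistence bundle (4, 12), a share 0.75 of the remaining income goes to q_1: q_1* = 4 + 0.75·(I − 4p_1 − 12p_2)/p_1.
Set q_1* = 8.0125 in the demand function and solve for p_1: p_1 = 8.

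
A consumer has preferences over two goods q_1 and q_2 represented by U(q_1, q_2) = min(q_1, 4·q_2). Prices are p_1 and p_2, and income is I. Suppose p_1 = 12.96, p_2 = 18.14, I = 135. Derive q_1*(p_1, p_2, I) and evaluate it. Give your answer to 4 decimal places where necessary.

q_1* = 7.7165

With perfect complements, no substitution: consume in ratio q_1:q_2 = 4:1.
Budget: p_1·q_1 + p_2·(1/4)·q_1 = I, so (4·p_1 + p_2)·q_1 = 4·I.
Demand: q_1*(p_1,p_2,I) = 4·I/(4·p_1 + p_2), q_2* = I/(4·p_1 + p_2).
Here 4·12.96 + 18.14 = 69.98, giving q_1* = 7.7165.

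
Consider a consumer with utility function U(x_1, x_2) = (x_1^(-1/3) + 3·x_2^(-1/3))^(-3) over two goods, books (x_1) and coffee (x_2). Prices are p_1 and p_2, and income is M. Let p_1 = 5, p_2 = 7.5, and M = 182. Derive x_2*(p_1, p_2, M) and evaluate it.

x_2* = 17.378

MRS = MU_x_1/MU_x_2 = (1/3)·(x_2/x_1)^(4/3). Set equal to p_1/p_2.
Hence x_2/x_1 = (3·p_1/p_2)^(1/(4/3)), i.e. raised to the 0.75 power.
Substitute x_2 = (x_2/x_1)·x_1 into the budget: x_1* = M/(p_1 + p_2·(x_2/x_1)).
Numerically x_2/x_1 = 1.681793, so x_1* = 182/(5 + 7.5·1.681793) = 10.333 and x_2* = 1.681793·10.333 = 17.378.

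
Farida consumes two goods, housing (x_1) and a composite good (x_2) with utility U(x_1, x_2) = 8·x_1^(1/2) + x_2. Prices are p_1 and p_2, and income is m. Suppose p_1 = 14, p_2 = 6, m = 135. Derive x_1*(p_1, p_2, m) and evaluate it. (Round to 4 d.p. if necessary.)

x_1* = 2.9388

Utility is quasi-linear in x_2; the FOC for x_1 is 4/√x_1 = p_1/p_2.
Thus x_1* = (4·p_2/p_1)² — independent of m — with the rest of income spent on x_2.
Plugging in: x_1* = (4·6/14)² = 2.9388.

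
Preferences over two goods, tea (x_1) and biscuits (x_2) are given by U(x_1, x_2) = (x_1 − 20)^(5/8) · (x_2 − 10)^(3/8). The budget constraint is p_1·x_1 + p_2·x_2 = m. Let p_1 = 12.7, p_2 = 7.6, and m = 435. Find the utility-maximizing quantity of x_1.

Let x_1' = x_1−20, x_2' = x_2−10. MRS = (5/3)·x_2'/x_1' = p_1/p_2.
Substituting into the budget: x_1* = 20 + 0.625·(m − 20·p_1 − 10·p_2)/p_1, and x_2* = 10 + 0.375·(…)/p_2.
Discretionary income = 435 − 20·12.7 − 10·7.6 = 105; x_1* = 20 + 0.625·105/12.7 = 25.1673.

x_1* = 25.1673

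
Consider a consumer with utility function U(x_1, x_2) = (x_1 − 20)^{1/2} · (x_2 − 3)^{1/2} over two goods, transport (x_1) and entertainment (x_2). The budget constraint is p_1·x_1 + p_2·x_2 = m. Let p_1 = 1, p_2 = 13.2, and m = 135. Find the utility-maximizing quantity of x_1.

x_1* = 57.7

This is Cobb-Douglas in (x_1−20, x_2−3): tangency gives 0.5·p_2·(x_2−3) = 0.5·p_1·(x_1−20).
Substituting into the budget: x_1* = 20 + 0.5·(m − 20·p_1 − 3·p_2)/p_1, and x_2* = 3 + 0.5·(…)/p_2.
Discretionary income = 135 − 20·1 − 3·13.2 = 75.4; x_1* = 20 + 0.5·75.4/1 = 57.7.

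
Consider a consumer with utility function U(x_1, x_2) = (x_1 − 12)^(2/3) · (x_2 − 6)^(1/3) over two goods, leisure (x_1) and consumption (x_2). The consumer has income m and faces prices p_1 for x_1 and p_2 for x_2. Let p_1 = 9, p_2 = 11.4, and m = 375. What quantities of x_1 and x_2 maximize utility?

x_1* = 26.7111, x_2* = 11.807

MRS = 2·(x_2−6)/(x_1−12). Tangency with p_1/p_2 gives x_2−6 = (1/2)·(p_1/p_2)·(x_1−12).
Substituting into the budget: x_1* = 12 + 2/3·(m − 12·p_1 − 6·p_2)/p_1, and x_2* = 6 + 1/3·(…)/p_2.
Discretionary income = 375 − 12·9 − 6·11.4 = 198.6; x_1* = 12 + 2/3·198.6/9 = 26.7111; x_2* = 6 + 1/3·198.6/11.4 = 11.807.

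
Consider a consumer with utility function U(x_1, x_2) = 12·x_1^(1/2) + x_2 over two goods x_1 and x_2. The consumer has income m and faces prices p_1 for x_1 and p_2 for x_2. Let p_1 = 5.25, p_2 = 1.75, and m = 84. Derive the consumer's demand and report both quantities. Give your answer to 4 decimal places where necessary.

x_1* = 4, x_2* = 36

Set MRS = p_1/p_2: 6·x_1^(−1/2) = p_1/p_2.
Solve: √x_1 = 6·p_2/p_1, so x_1*(p_1,p_2) = (6·p_2/p_1)², and x_2* = (m − p_1·x_1*)/p_2.
Plugging in: x_1* = (6·1.75/5.25)² = 4, x_2* = 36.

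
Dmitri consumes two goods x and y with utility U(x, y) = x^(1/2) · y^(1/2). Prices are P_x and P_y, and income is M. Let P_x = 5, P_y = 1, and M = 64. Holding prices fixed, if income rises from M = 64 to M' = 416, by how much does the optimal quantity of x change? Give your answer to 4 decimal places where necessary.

The MRS is y/x. Set MRS = P_x/P_y.
So 0.5·P_y·y = 0.5·P_x·x; combined with the budget, a share 0.5 of income goes to x.
Demand: x*(P_x,P_y,M) = 0.5·M/P_x and y* = 0.5·M/P_y.
At P_x=5, P_y=1, M=64: x* = 0.5·64/5 = 6.4.
At M' = 416: x* = 41.6. Change: 41.6 − 6.4 = 35.2.

Δx* = 35.2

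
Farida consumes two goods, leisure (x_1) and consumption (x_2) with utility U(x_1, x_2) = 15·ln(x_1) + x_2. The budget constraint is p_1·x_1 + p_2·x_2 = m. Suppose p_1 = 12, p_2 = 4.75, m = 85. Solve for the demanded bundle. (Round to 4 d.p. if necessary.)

x_1* = 5.9375, x_2* = 2.8947

MU_x_1 = 15/x_1, MU_x_2 = 1. Tangency: 15/x_1 = p_1/p_2.
So x_1*(p_1,p_2) = 15·p_2/p_1, independent of income; and x_2* = (m − 15·p_2)/p_2.
At the given prices: x_1* = 15·4.75/12 = 5.9375, and x_2* = 2.8947.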